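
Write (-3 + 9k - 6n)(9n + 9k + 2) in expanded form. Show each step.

-39n - 9k - 6 + 27kn + 81k² - 54n²

(-3 + 9k - 6n)(9n + 9k + 2)
= -27n - 27k - 6 + 81kn + 81k² + 18k - 54n² - 54kn - 12n    [distributive law]
= -39n - 9k - 6 + 27kn + 81k² - 54n²    [combine like terms]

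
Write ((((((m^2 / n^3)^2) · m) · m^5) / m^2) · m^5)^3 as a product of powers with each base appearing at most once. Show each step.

((((((m^2 / n^3)^2) · m) · m^5) / m^2) · m^5)^3
= ((((((m^2 / n^3)^2) · m) · m^5) / m^2)^3) · ((m^5)^3)    [power of a product]
= ((((((m^2 / n^3)^2) · m) · m^5)^3) / ((m^2)^3)) · ((m^5)^3)    [power of a quotient]
= ((((((m^2 / n^3)^2) · m)^3) · ((m^5)^3)) / ((m^2)^3)) · ((m^5)^3)    [power of a product]
= ((((((m^2 / n^3)^2)^3) · (m^3)) · ((m^5)^3)) / ((m^2)^3)) · ((m^5)^3)    [power of a product]
= (((((m^2 / n^3)^6) · (m^3)) · ((m^5)^3)) / ((m^2)^3)) · ((m^5)^3)    [power of a power]
= ((((((m^2)^6) / ((n^3)^6)) · (m^3)) · ((m^5)^3)) / ((m^2)^3)) · ((m^5)^3)    [power of a quotient]
= ((((m^12 / ((n^3)^6)) · (m^3)) · ((m^5)^3)) / ((m^2)^3)) · ((m^5)^3)    [power of a power]
= ((((m^12 / n^18) · (m^3)) · ((m^5)^3)) / ((m^2)^3)) · ((m^5)^3)    [power of a power]
= ((((m^12 / n^18) · m^3) · m^15) / ((m^2)^3)) · ((m^5)^3)    [power of a power]
= ((((m^12 / n^18) · m^3) · m^15) / m^6) · ((m^5)^3)    [power of a power]
= ((((m^12 / n^18) · m^3) · m^15) / m^6) · m^15    [power of a power]
= m^39n^(-18)    [quotient of powers; product of powers]

m^39n^(-18)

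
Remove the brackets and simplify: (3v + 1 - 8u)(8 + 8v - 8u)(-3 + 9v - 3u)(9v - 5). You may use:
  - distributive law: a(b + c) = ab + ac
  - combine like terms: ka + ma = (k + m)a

(3v + 1 - 8u)(8 + 8v - 8u)(-3 + 9v - 3u)(9v - 5)
= (24v + 24v^2 - 24uv + 8 + 8v - 8u - 64u - 64uv + 64u^2)(-3 + 9v - 3u)(9v - 5)    [distributive law]
= (32v + 24v^2 - 88uv + 8 - 72u + 64u^2)(-3 + 9v - 3u)(9v - 5)    [combine like terms]
= (-96v + 288v^2 - 96uv - 72v^2 + 216v^3 - 72uv^2 + 264uv - 792uv^2 + 264u^2v - 24 + 72v - 24u + 216u - 648uv + 216u^2 - 192u^2 + 576u^2v - 192u^3)(9v - 5)    [distributive law]
= (-24v + 216v^2 - 480uv + 216v^3 - 864uv^2 + 840u^2v - 24 + 192u + 24u^2 - 192u^3)(9v - 5)    [combine like terms]
= -216v^2 + 120v + 1944v^3 - 1080v^2 - 4320uv^2 + 2400uv + 1944v^4 - 1080v^3 - 7776uv^3 + 4320uv^2 + 7560u^2v^2 - 4200u^2v - 216v + 120 + 1728uv - 960u + 216u^2v - 120u^2 - 1728u^3v + 960u^3    [distributive law]
= -1296v^2 - 96v + 864v^3 + 4128uv + 1944v^4 - 7776uv^3 + 7560u^2v^2 - 3984u^2v + 120 - 960u - 120u^2 - 1728u^3v + 960u^3    [combine like terms]

-1296v^2 - 96v + 864v^3 + 4128uv + 1944v^4 - 7776uv^3 + 7560u^2v^2 - 3984u^2v + 120 - 960u - 120u^2 - 1728u^3v + 960u^3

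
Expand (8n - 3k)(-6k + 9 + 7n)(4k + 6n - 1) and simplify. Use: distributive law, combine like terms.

-168k^2n - 190kn^2 + 195kn + 376n^2 - 72n + 336n^3 + 72k^3 - 126k^2 + 27k

(8n - 3k)(-6k + 9 + 7n)(4k + 6n - 1)
= (-48kn + 72n + 56n^2 + 18k^2 - 27k - 21kn)(4k + 6n - 1)    [distributive law]
= (-69kn + 72n + 56n^2 + 18k^2 - 27k)(4k + 6n - 1)    [combine like terms]
= -276k^2n - 414kn^2 + 69kn + 288kn + 432n^2 - 72n + 224kn^2 + 336n^3 - 56n^2 + 72k^3 + 108k^2n - 18k^2 - 108k^2 - 162kn + 27k    [distributive law]
= -168k^2n - 190kn^2 + 195kn + 376n^2 - 72n + 336n^3 + 72k^3 - 126k^2 + 27k    [combine like terms]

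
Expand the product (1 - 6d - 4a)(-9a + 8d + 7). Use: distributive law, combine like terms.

(1 - 6d - 4a)(-9a + 8d + 7)
= -9a + 8d + 7 + 54ad - 48d^2 - 42d + 36a^2 - 32ad - 28a    [distributive law]
= -37a - 34d + 7 + 22ad - 48d^2 + 36a^2    [combine like terms]

-37a - 34d + 7 + 22ad - 48d^2 + 36a^2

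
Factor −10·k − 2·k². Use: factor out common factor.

2·k(−5 − k)

−10·k − 2·k²
= 2(−5·k − k²)    [factor out 2]
= 2·k(−5 − k)    [factor out k]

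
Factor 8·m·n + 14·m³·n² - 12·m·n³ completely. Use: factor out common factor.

2·m·n(4 + 7·m²·n - 6·n²)

8·m·n + 14·m³·n² - 12·m·n³
= 2(4·m·n + 7·m³·n² - 6·m·n³)    [factor out 2]
= 2·m·n(4 + 7·m²·n - 6·n²)    [factor out m·n]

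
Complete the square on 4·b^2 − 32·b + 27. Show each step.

4(b − 4)^2 − 37

4·b^2 − 32·b + 27
= 4(b^2 − 8·b) + 27    [factor out 4 from the b-terms]
= 4(b^2 − 8·b + 16 − 16) + 27    [add and subtract 16 inside the bracket]
= 4(b − 4)^2 − 64 + 27    [perfect-square identity]
= 4(b − 4)^2 − 37    [combine constants]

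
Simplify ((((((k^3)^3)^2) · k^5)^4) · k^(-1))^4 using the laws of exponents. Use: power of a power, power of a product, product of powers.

((((((k^3)^3)^2) · k^5)^4) · k^(-1))^4
= ((((((k^3)^3)^2) · k^5)^4)^4) · ((k^(-1))^4)    [power of a product]
= (((((k^3)^3)^2) · k^5)^16) · ((k^(-1))^4)    [power of a power]
= (((((k^3)^3)^2)^16) · ((k^5)^16)) · ((k^(-1))^4)    [power of a product]
= ((((k^3)^3)^32) · ((k^5)^16)) · ((k^(-1))^4)    [power of a power]
= (((k^3)^96) · ((k^5)^16)) · ((k^(-1))^4)    [power of a power]
= (k^288 · ((k^5)^16)) · ((k^(-1))^4)    [power of a power]
= (k^288 · k^80) · ((k^(-1))^4)    [power of a power]
= k^368 · ((k^(-1))^4)    [product of powers]
= k^368 · k^(-4)    [power of a power]
= k^364    [product of powers]

k^364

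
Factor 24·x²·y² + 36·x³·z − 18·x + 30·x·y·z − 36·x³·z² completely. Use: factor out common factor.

6·x(4·x·y² + 6·x²·z − 3 + 5·y·z − 6·x²·z²)

24·x²·y² + 36·x³·z − 18·x + 30·x·y·z − 36·x³·z²
= 6(4·x²·y² + 6·x³·z − 3·x + 5·x·y·z − 6·x³·z²)    [factor out 6]
= 6·x(4·x·y² + 6·x²·z − 3 + 5·y·z − 6·x²·z²)    [factor out x]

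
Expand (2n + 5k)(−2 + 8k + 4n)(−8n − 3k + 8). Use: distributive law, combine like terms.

96n^2 + 380kn − 32n − 312kn^2 − 428k^2n − 64n^3 + 350k^2 − 80k − 120k^3

(2n + 5k)(−2 + 8k + 4n)(−8n − 3k + 8)
= (−4n + 16kn + 8n^2 − 10k + 40k^2 + 20kn)(−8n − 3k + 8)    [distributive law]
= (−4n + 36kn + 8n^2 − 10k + 40k^2)(−8n − 3k + 8)    [combine like terms]
= 32n^2 + 12kn − 32n − 288kn^2 − 108k^2n + 288kn − 64n^3 − 24kn^2 + 64n^2 + 80kn + 30k^2 − 80k − 320k^2n − 120k^3 + 320k^2    [distributive law]
= 96n^2 + 380kn − 32n − 312kn^2 − 428k^2n − 64n^3 + 350k^2 − 80k − 120k^3    [combine like terms]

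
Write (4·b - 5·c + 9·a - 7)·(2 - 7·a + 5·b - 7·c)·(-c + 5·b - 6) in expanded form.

540·b·c - 255·b^2 + 92·b - 157·a·b·c + 85·a·b^2 + 233·a·b - 285·b^2·c + 100·b^3 + 228·b·c^2 - 249·c^2 - 220·c + 28·a·c^2 + 101·a·c - 35·c^3 - 402·a + 63·a^2·c - 315·a^2·b + 378·a^2 + 84

(4·b - 5·c + 9·a - 7)·(2 - 7·a + 5·b - 7·c)·(-c + 5·b - 6)
= (8·b - 28·a·b + 20·b^2 - 28·b·c - 10·c + 35·a·c - 25·b·c + 35·c^2 + 18·a - 63·a^2 + 45·a·b - 63·a·c - 14 + 49·a - 35·b + 49·c)·(-c + 5·b - 6)    [distributive law]
= (-27·b + 17·a·b + 20·b^2 - 53·b·c + 39·c - 28·a·c + 35·c^2 + 67·a - 63·a^2 - 14)·(-c + 5·b - 6)    [combine like terms]
= 27·b·c - 135·b^2 + 162·b - 17·a·b·c + 85·a·b^2 - 102·a·b - 20·b^2·c + 100·b^3 - 120·b^2 + 53·b·c^2 - 265·b^2·c + 318·b·c - 39·c^2 + 195·b·c - 234·c + 28·a·c^2 - 140·a·b·c + 168·a·c - 35·c^3 + 175·b·c^2 - 210·c^2 - 67·a·c + 335·a·b - 402·a + 63·a^2·c - 315·a^2·b + 378·a^2 + 14·c - 70·b + 84    [distributive law]
= 540·b·c - 255·b^2 + 92·b - 157·a·b·c + 85·a·b^2 + 233·a·b - 285·b^2·c + 100·b^3 + 228·b·c^2 - 249·c^2 - 220·c + 28·a·c^2 + 101·a·c - 35·c^3 - 402·a + 63·a^2·c - 315·a^2·b + 378·a^2 + 84    [combine like terms]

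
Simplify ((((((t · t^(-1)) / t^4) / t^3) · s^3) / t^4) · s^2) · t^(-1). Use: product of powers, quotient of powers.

s^5t^(-12)

((((((t · t^(-1)) / t^4) / t^3) · s^3) / t^4) · s^2) · t^(-1)
= (((((t^0 / t^4) / t^3) · s^3) / t^4) · s^2) · t^(-1)    [product of powers]
= ((((t^(-4) / t^3) · s^3) / t^4) · s^2) · t^(-1)    [quotient of powers]
= (((t^(-7) · s^3) / t^4) · s^2) · t^(-1)    [quotient of powers]
= s^5t^(-12)    [quotient of powers; product of powers]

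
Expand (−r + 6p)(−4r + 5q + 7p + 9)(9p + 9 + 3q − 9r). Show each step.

(−r + 6p)(−4r + 5q + 7p + 9)(9p + 9 + 3q − 9r)
= (4r² − 5qr − 7pr − 9r − 24pr + 30pq + 42p² + 54p)(9p + 9 + 3q − 9r)    [distributive law]
= (4r² − 5qr − 31pr − 9r + 30pq + 42p² + 54p)(9p + 9 + 3q − 9r)    [combine like terms]
= 36pr² + 36r² + 12qr² − 36r³ − 45pqr − 45qr − 15q²r + 45qr² − 279p²r − 279pr − 93pqr + 279pr² − 81pr − 81r − 27qr + 81r² + 270p²q + 270pq + 90pq² − 270pqr + 378p³ + 378p² + 126p²q − 378p²r + 486p² + 486p + 162pq − 486pr    [distributive law]
= 315pr² + 117r² + 57qr² − 36r³ − 408pqr − 72qr − 15q²r − 657p²r − 846pr − 81r + 396p²q + 432pq + 90pq² + 378p³ + 864p² + 486p    [combine like terms]

315pr² + 117r² + 57qr² − 36r³ − 408pqr − 72qr − 15q²r − 657p²r − 846pr − 81r + 396p²q + 432pq + 90pq² + 378p³ + 864p² + 486p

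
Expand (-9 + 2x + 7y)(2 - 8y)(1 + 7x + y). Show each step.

(-9 + 2x + 7y)(2 - 8y)(1 + 7x + y)
= (-18 + 72y + 4x - 16xy + 14y - 56y^2)(1 + 7x + y)    [distributive law]
= (-18 + 86y + 4x - 16xy - 56y^2)(1 + 7x + y)    [combine like terms]
= -18 - 126x - 18y + 86y + 602xy + 86y^2 + 4x + 28x^2 + 4xy - 16xy - 112x^2y - 16xy^2 - 56y^2 - 392xy^2 - 56y^3    [distributive law]
= -18 - 122x + 68y + 590xy + 30y^2 + 28x^2 - 112x^2y - 408xy^2 - 56y^3    [combine like terms]

-18 - 122x + 68y + 590xy + 30y^2 + 28x^2 - 112x^2y - 408xy^2 - 56y^3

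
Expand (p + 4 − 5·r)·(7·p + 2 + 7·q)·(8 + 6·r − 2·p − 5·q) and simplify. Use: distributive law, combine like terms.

−4·p^2 + 112·p^2·r − 14·p^3 − 49·p^2·q + 224·p − 80·p·r − 150·p·q + 287·p·q·r − 35·p·q^2 + 64 − 32·r + 184·q − 62·q·r − 140·q^2 − 210·p·r^2 − 60·r^2 − 210·q·r^2 + 175·q^2·r

(p + 4 − 5·r)·(7·p + 2 + 7·q)·(8 + 6·r − 2·p − 5·q)
= (7·p^2 + 2·p + 7·p·q + 28·p + 8 + 28·q − 35·p·r − 10·r − 35·q·r)·(8 + 6·r − 2·p − 5·q)    [distributive law]
= (7·p^2 + 30·p + 7·p·q + 8 + 28·q − 35·p·r − 10·r − 35·q·r)·(8 + 6·r − 2·p − 5·q)    [combine like terms]
= 56·p^2 + 42·p^2·r − 14·p^3 − 35·p^2·q + 240·p + 180·p·r − 60·p^2 − 150·p·q + 56·p·q + 42·p·q·r − 14·p^2·q − 35·p·q^2 + 64 + 48·r − 16·p − 40·q + 224·q + 168·q·r − 56·p·q − 140·q^2 − 280·p·r − 210·p·r^2 + 70·p^2·r + 175·p·q·r − 80·r − 60·r^2 + 20·p·r + 50·q·r − 280·q·r − 210·q·r^2 + 70·p·q·r + 175·q^2·r    [distributive law]
= −4·p^2 + 112·p^2·r − 14·p^3 − 49·p^2·q + 224·p − 80·p·r − 150·p·q + 287·p·q·r − 35·p·q^2 + 64 − 32·r + 184·q − 62·q·r − 140·q^2 − 210·p·r^2 − 60·r^2 − 210·q·r^2 + 175·q^2·r    [combine like terms]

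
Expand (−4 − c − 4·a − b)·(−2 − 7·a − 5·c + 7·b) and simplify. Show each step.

(−4 − c − 4·a − b)·(−2 − 7·a − 5·c + 7·b)
= 8 + 28·a + 20·c − 28·b + 2·c + 7·a·c + 5·c^2 − 7·b·c + 8·a + 28·a^2 + 20·a·c − 28·a·b + 2·b + 7·a·b + 5·b·c − 7·b^2    [distributive law]
= 8 + 36·a + 22·c − 26·b + 27·a·c + 5·c^2 − 2·b·c + 28·a^2 − 21·a·b − 7·b^2    [combine like terms]

8 + 36·a + 22·c − 26·b + 27·a·c + 5·c^2 − 2·b·c + 28·a^2 − 21·a·b − 7·b^2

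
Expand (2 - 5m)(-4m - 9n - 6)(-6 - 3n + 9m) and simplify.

(2 - 5m)(-4m - 9n - 6)(-6 - 3n + 9m)
= (-8m - 18n - 12 + 20m^2 + 45mn + 30m)(-6 - 3n + 9m)    [distributive law]
= (22m - 18n - 12 + 20m^2 + 45mn)(-6 - 3n + 9m)    [combine like terms]
= -132m - 66mn + 198m^2 + 108n + 54n^2 - 162mn + 72 + 36n - 108m - 120m^2 - 60m^2n + 180m^3 - 270mn - 135mn^2 + 405m^2n    [distributive law]
= -240m - 498mn + 78m^2 + 144n + 54n^2 + 72 + 345m^2n + 180m^3 - 135mn^2    [combine like terms]

-240m - 498mn + 78m^2 + 144n + 54n^2 + 72 + 345m^2n + 180m^3 - 135mn^2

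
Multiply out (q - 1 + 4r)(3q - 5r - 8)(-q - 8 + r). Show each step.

(q - 1 + 4r)(3q - 5r - 8)(-q - 8 + r)
= (3q^2 - 5qr - 8q - 3q + 5r + 8 + 12qr - 20r^2 - 32r)(-q - 8 + r)    [distributive law]
= (3q^2 + 7qr - 11q - 27r + 8 - 20r^2)(-q - 8 + r)    [combine like terms]
= -3q^3 - 24q^2 + 3q^2r - 7q^2r - 56qr + 7qr^2 + 11q^2 + 88q - 11qr + 27qr + 216r - 27r^2 - 8q - 64 + 8r + 20qr^2 + 160r^2 - 20r^3    [distributive law]
= -3q^3 - 13q^2 - 4q^2r - 40qr + 27qr^2 + 80q + 224r + 133r^2 - 64 - 20r^3    [combine like terms]

-3q^3 - 13q^2 - 4q^2r - 40qr + 27qr^2 + 80q + 224r + 133r^2 - 64 - 20r^3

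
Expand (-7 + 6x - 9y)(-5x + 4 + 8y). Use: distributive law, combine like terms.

59x - 28 - 92y - 30x^2 + 93xy - 72y^2

(-7 + 6x - 9y)(-5x + 4 + 8y)
= 35x - 28 - 56y - 30x^2 + 24x + 48xy + 45xy - 36y - 72y^2    [distributive law]
= 59x - 28 - 92y - 30x^2 + 93xy - 72y^2    [combine like terms]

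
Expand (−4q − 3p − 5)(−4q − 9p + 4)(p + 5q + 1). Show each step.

(−4q − 3p − 5)(−4q − 9p + 4)(p + 5q + 1)
= (16q² + 36pq − 16q + 12pq + 27p² − 12p + 20q + 45p − 20)(p + 5q + 1)    [distributive law]
= (16q² + 48pq + 4q + 27p² + 33p − 20)(p + 5q + 1)    [combine like terms]
= 16pq² + 80q³ + 16q² + 48p²q + 240pq² + 48pq + 4pq + 20q² + 4q + 27p³ + 135p²q + 27p² + 33p² + 165pq + 33p − 20p − 100q − 20    [distributive law]
= 256pq² + 80q³ + 36q² + 183p²q + 217pq − 96q + 27p³ + 60p² + 13p − 20    [combine like terms]

256pq² + 80q³ + 36q² + 183p²q + 217pq − 96q + 27p³ + 60p² + 13p − 20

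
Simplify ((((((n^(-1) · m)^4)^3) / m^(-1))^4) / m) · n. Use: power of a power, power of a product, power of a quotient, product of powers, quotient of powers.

((((((n^(-1) · m)^4)^3) / m^(-1))^4) / m) · n
= ((((((n^(-1) · m)^4)^3)^4) / ((m^(-1))^4)) / m) · n    [power of a quotient]
= (((((n^(-1) · m)^4)^12) / ((m^(-1))^4)) / m) · n    [power of a power]
= ((((n^(-1) · m)^48) / ((m^(-1))^4)) / m) · n    [power of a power]
= (((((n^(-1))^48) · (m^48)) / ((m^(-1))^4)) / m) · n    [power of a product]
= (((n^(-48) · (m^48)) / ((m^(-1))^4)) / m) · n    [power of a power]
= (((n^(-48) · m^48) / m^(-4)) / m) · n    [power of a power]
= m^51·n^(-47)    [quotient of powers; product of powers]

m^51·n^(-47)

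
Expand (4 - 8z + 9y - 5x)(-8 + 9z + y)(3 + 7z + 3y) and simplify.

(4 - 8z + 9y - 5x)(-8 + 9z + y)(3 + 7z + 3y)
= (-32 + 36z + 4y + 64z - 72z^2 - 8yz - 72y + 81yz + 9y^2 + 40x - 45xz - 5xy)(3 + 7z + 3y)    [distributive law]
= (-32 + 100z - 68y - 72z^2 + 73yz + 9y^2 + 40x - 45xz - 5xy)(3 + 7z + 3y)    [combine like terms]
= -96 - 224z - 96y + 300z + 700z^2 + 300yz - 204y - 476yz - 204y^2 - 216z^2 - 504z^3 - 216yz^2 + 219yz + 511yz^2 + 219y^2z + 27y^2 + 63y^2z + 27y^3 + 120x + 280xz + 120xy - 135xz - 315xz^2 - 135xyz - 15xy - 35xyz - 15xy^2    [distributive law]
= -96 + 76z - 300y + 484z^2 + 43yz - 177y^2 - 504z^3 + 295yz^2 + 282y^2z + 27y^3 + 120x + 145xz + 105xy - 315xz^2 - 170xyz - 15xy^2    [combine like terms]

-96 + 76z - 300y + 484z^2 + 43yz - 177y^2 - 504z^3 + 295yz^2 + 282y^2z + 27y^3 + 120x + 145xz + 105xy - 315xz^2 - 170xyz - 15xy^2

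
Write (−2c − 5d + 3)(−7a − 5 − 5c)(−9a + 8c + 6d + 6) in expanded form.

(−2c − 5d + 3)(−7a − 5 − 5c)(−9a + 8c + 6d + 6)
= (14ac + 10c + 10c^2 + 35ad + 25d + 25cd − 21a − 15 − 15c)(−9a + 8c + 6d + 6)    [distributive law]
= (14ac − 5c + 10c^2 + 35ad + 25d + 25cd − 21a − 15)(−9a + 8c + 6d + 6)    [combine like terms]
= −126a^2c + 112ac^2 + 84acd + 84ac + 45ac − 40c^2 − 30cd − 30c − 90ac^2 + 80c^3 + 60c^2d + 60c^2 − 315a^2d + 280acd + 210ad^2 + 210ad − 225ad + 200cd + 150d^2 + 150d − 225acd + 200c^2d + 150cd^2 + 150cd + 189a^2 − 168ac − 126ad − 126a + 135a − 120c − 90d − 90    [distributive law]
= −126a^2c + 22ac^2 + 139acd − 39ac + 20c^2 + 320cd − 150c + 80c^3 + 260c^2d − 315a^2d + 210ad^2 − 141ad + 150d^2 + 60d + 150cd^2 + 189a^2 + 9a − 90    [combine like terms]

−126a^2c + 22ac^2 + 139acd − 39ac + 20c^2 + 320cd − 150c + 80c^3 + 260c^2d − 315a^2d + 210ad^2 − 141ad + 150d^2 + 60d + 150cd^2 + 189a^2 + 9a − 90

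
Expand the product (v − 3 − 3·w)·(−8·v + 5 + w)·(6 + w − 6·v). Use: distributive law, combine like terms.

−222·v^2 − 158·v^2·w + 48·v^3 + 264·v + 287·v·w + 43·v·w^2 − 90 − 123·w − 36·w^2 − 3·w^3

(v − 3 − 3·w)·(−8·v + 5 + w)·(6 + w − 6·v)
= (−8·v^2 + 5·v + v·w + 24·v − 15 − 3·w + 24·v·w − 15·w − 3·w^2)·(6 + w − 6·v)    [distributive law]
= (−8·v^2 + 29·v + 25·v·w − 15 − 18·w − 3·w^2)·(6 + w − 6·v)    [combine like terms]
= −48·v^2 − 8·v^2·w + 48·v^3 + 174·v + 29·v·w − 174·v^2 + 150·v·w + 25·v·w^2 − 150·v^2·w − 90 − 15·w + 90·v − 108·w − 18·w^2 + 108·v·w − 18·w^2 − 3·w^3 + 18·v·w^2    [distributive law]
= −222·v^2 − 158·v^2·w + 48·v^3 + 264·v + 287·v·w + 43·v·w^2 − 90 − 123·w − 36·w^2 − 3·w^3    [combine like terms]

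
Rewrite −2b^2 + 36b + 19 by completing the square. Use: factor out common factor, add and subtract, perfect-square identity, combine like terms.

−2b^2 + 36b + 19
= −2(b^2 − 18b) + 19    [factor out -2 from the b-terms]
= −2(b^2 − 18b + 81 − 81) + 19    [add and subtract 81 inside the bracket]
= −2(b − 9)^2 + 162 + 19    [perfect-square identity]
= −2(b − 9)^2 + 181    [combine constants]

−2(b − 9)^2 + 181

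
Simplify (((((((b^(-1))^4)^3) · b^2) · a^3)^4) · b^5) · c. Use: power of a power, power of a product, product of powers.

a^12b^(-35)c

(((((((b^(-1))^4)^3) · b^2) · a^3)^4) · b^5) · c
= (((((((b^(-1))^4)^3) · b^2)^4) · ((a^3)^4)) · b^5) · c    [power of a product]
= (((((((b^(-1))^4)^3)^4) · ((b^2)^4)) · ((a^3)^4)) · b^5) · c    [power of a product]
= ((((((b^(-1))^4)^12) · ((b^2)^4)) · ((a^3)^4)) · b^5) · c    [power of a power]
= (((((b^(-1))^48) · ((b^2)^4)) · ((a^3)^4)) · b^5) · c    [power of a power]
= (((b^(-48) · ((b^2)^4)) · ((a^3)^4)) · b^5) · c    [power of a power]
= (((b^(-48) · b^8) · ((a^3)^4)) · b^5) · c    [power of a power]
= ((b^(-40) · ((a^3)^4)) · b^5) · c    [product of powers]
= ((b^(-40) · a^12) · b^5) · c    [power of a power]
= a^12b^(-35)c    [product of powers]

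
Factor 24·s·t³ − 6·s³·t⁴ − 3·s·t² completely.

3·s·t²(8·t − 2·s²·t² − 1)

24·s·t³ − 6·s³·t⁴ − 3·s·t²
= 3(8·s·t³ − 2·s³·t⁴ − s·t²)    [factor out 3]
= 3·s·t²(8·t − 2·s²·t² − 1)    [factor out s·t²]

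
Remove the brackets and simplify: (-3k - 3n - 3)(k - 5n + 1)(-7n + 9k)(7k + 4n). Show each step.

795k³n + 873k²n² - 189k⁴ - 531kn³ + 834k²n + 12kn² - 378k³ - 420n⁴ - 336n³ + 39kn + 84n² - 189k²

(-3k - 3n - 3)(k - 5n + 1)(-7n + 9k)(7k + 4n)
= (-3k² + 15kn - 3k - 3kn + 15n² - 3n - 3k + 15n - 3)(-7n + 9k)(7k + 4n)    [distributive law]
= (-3k² + 12kn - 6k + 15n² + 12n - 3)(-7n + 9k)(7k + 4n)    [combine like terms]
= (21k²n - 27k³ - 84kn² + 108k²n + 42kn - 54k² - 105n³ + 135kn² - 84n² + 108kn + 21n - 27k)(7k + 4n)    [distributive law]
= (129k²n - 27k³ + 51kn² + 150kn - 54k² - 105n³ - 84n² + 21n - 27k)(7k + 4n)    [combine like terms]
= 903k³n + 516k²n² - 189k⁴ - 108k³n + 357k²n² + 204kn³ + 1050k²n + 600kn² - 378k³ - 216k²n - 735kn³ - 420n⁴ - 588kn² - 336n³ + 147kn + 84n² - 189k² - 108kn    [distributive law]
= 795k³n + 873k²n² - 189k⁴ - 531kn³ + 834k²n + 12kn² - 378k³ - 420n⁴ - 336n³ + 39kn + 84n² - 189k²    [combine like terms]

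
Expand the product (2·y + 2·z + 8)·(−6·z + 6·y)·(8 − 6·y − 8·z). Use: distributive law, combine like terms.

−192·y² − 72·y³ − 96·y²·z + 288·z² + 72·y·z² + 96·z³ − 384·z − 96·y·z + 384·y

(2·y + 2·z + 8)·(−6·z + 6·y)·(8 − 6·y − 8·z)
= (−12·y·z + 12·y² − 12·z² + 12·y·z − 48·z + 48·y)·(8 − 6·y − 8·z)    [distributive law]
= (12·y² − 12·z² − 48·z + 48·y)·(8 − 6·y − 8·z)    [combine like terms]
= 96·y² − 72·y³ − 96·y²·z − 96·z² + 72·y·z² + 96·z³ − 384·z + 288·y·z + 384·z² + 384·y − 288·y² − 384·y·z    [distributive law]
= −192·y² − 72·y³ − 96·y²·z + 288·z² + 72·y·z² + 96·z³ − 384·z − 96·y·z + 384·y    [combine like terms]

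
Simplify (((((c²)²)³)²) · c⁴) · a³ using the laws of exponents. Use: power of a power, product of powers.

a³c²⁸

(((((c²)²)³)²) · c⁴) · a³
= ((((c²)²)⁶) · c⁴) · a³    [power of a power]
= (((c²)¹²) · c⁴) · a³    [power of a power]
= ((c²⁴) · c⁴) · a³    [power of a power]
= c²⁸ · a³    [product of powers]
= a³c²⁸    [rearrange]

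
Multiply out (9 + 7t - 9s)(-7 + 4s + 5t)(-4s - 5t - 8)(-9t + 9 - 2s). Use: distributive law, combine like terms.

1079st - 5868s + 108s² - 5463t² - 1413t + 4536 + 3890s²t + 1512s³ + 3112st² + 765t³ - 2122s²t² - 1792s³t + 845st³ + 1575t⁴ - 288s⁴

(9 + 7t - 9s)(-7 + 4s + 5t)(-4s - 5t - 8)(-9t + 9 - 2s)
= (-63 + 36s + 45t - 49t + 28st + 35t² + 63s - 36s² - 45st)(-4s - 5t - 8)(-9t + 9 - 2s)    [distributive law]
= (-63 + 99s - 4t - 17st + 35t² - 36s²)(-4s - 5t - 8)(-9t + 9 - 2s)    [combine like terms]
= (252s + 315t + 504 - 396s² - 495st - 792s + 16st + 20t² + 32t + 68s²t + 85st² + 136st - 140st² - 175t³ - 280t² + 144s³ + 180s²t + 288s²)(-9t + 9 - 2s)    [distributive law]
= (-540s + 347t + 504 - 108s² - 343st - 260t² + 248s²t - 55st² - 175t³ + 144s³)(-9t + 9 - 2s)    [combine like terms]
= 4860st - 4860s + 1080s² - 3123t² + 3123t - 694st - 4536t + 4536 - 1008s + 972s²t - 972s² + 216s³ + 3087st² - 3087st + 686s²t + 2340t³ - 2340t² + 520st² - 2232s²t² + 2232s²t - 496s³t + 495st³ - 495st² + 110s²t² + 1575t⁴ - 1575t³ + 350st³ - 1296s³t + 1296s³ - 288s⁴    [distributive law]
= 1079st - 5868s + 108s² - 5463t² - 1413t + 4536 + 3890s²t + 1512s³ + 3112st² + 765t³ - 2122s²t² - 1792s³t + 845st³ + 1575t⁴ - 288s⁴    [combine like terms]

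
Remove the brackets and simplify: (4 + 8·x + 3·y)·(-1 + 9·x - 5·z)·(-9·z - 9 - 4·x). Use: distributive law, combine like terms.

216·z + 36 - 236·x + 188·x·z - 760·x^2 + 180·z^2 - 488·x^2·z - 288·x^3 + 360·x·z^2 + 162·y·z + 27·y - 231·x·y - 183·x·y·z - 108·x^2·y + 135·y·z^2

(4 + 8·x + 3·y)·(-1 + 9·x - 5·z)·(-9·z - 9 - 4·x)
= (-4 + 36·x - 20·z - 8·x + 72·x^2 - 40·x·z - 3·y + 27·x·y - 15·y·z)·(-9·z - 9 - 4·x)    [distributive law]
= (-4 + 28·x - 20·z + 72·x^2 - 40·x·z - 3·y + 27·x·y - 15·y·z)·(-9·z - 9 - 4·x)    [combine like terms]
= 36·z + 36 + 16·x - 252·x·z - 252·x - 112·x^2 + 180·z^2 + 180·z + 80·x·z - 648·x^2·z - 648·x^2 - 288·x^3 + 360·x·z^2 + 360·x·z + 160·x^2·z + 27·y·z + 27·y + 12·x·y - 243·x·y·z - 243·x·y - 108·x^2·y + 135·y·z^2 + 135·y·z + 60·x·y·z    [distributive law]
= 216·z + 36 - 236·x + 188·x·z - 760·x^2 + 180·z^2 - 488·x^2·z - 288·x^3 + 360·x·z^2 + 162·y·z + 27·y - 231·x·y - 183·x·y·z - 108·x^2·y + 135·y·z^2    [combine like terms]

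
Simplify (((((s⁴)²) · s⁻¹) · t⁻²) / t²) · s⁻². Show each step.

(((((s⁴)²) · s⁻¹) · t⁻²) / t²) · s⁻²
= (((s⁸ · s⁻¹) · t⁻²) / t²) · s⁻²    [power of a power]
= ((s⁷ · t⁻²) / t²) · s⁻²    [product of powers]
= s⁵t⁻⁴    [quotient of powers; product of powers]

s⁵t⁻⁴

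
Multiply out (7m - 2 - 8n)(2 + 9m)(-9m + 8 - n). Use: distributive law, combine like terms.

540m^2 + 4m - 428mn - 567m^3 + 585m^2n - 32 - 124n + 16n^2 + 72mn^2

(7m - 2 - 8n)(2 + 9m)(-9m + 8 - n)
= (14m + 63m^2 - 4 - 18m - 16n - 72mn)(-9m + 8 - n)    [distributive law]
= (-4m + 63m^2 - 4 - 16n - 72mn)(-9m + 8 - n)    [combine like terms]
= 36m^2 - 32m + 4mn - 567m^3 + 504m^2 - 63m^2n + 36m - 32 + 4n + 144mn - 128n + 16n^2 + 648m^2n - 576mn + 72mn^2    [distributive law]
= 540m^2 + 4m - 428mn - 567m^3 + 585m^2n - 32 - 124n + 16n^2 + 72mn^2    [combine like terms]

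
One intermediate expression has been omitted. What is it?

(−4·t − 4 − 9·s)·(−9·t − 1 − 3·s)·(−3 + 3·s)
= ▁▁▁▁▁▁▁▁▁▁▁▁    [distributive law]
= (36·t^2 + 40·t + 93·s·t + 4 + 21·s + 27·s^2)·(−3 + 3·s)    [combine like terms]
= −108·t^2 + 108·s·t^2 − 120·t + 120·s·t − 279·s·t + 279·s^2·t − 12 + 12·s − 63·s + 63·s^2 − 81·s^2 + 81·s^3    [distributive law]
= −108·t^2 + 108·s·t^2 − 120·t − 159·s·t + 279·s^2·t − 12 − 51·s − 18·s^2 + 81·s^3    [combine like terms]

By distributive law:

(36·t^2 + 4·t + 12·s·t + 36·t + 4 + 12·s + 81·s·t + 9·s + 27·s^2)·(−3 + 3·s)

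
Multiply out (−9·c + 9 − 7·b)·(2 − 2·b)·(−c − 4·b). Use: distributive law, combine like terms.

18·c^2 + 104·b·c − 18·b·c^2 − 86·b^2·c − 18·c − 72·b + 128·b^2 − 56·b^3

(−9·c + 9 − 7·b)·(2 − 2·b)·(−c − 4·b)
= (−18·c + 18·b·c + 18 − 18·b − 14·b + 14·b^2)·(−c − 4·b)    [distributive law]
= (−18·c + 18·b·c + 18 − 32·b + 14·b^2)·(−c − 4·b)    [combine like terms]
= 18·c^2 + 72·b·c − 18·b·c^2 − 72·b^2·c − 18·c − 72·b + 32·b·c + 128·b^2 − 14·b^2·c − 56·b^3    [distributive law]
= 18·c^2 + 104·b·c − 18·b·c^2 − 86·b^2·c − 18·c − 72·b + 128·b^2 − 56·b^3    [combine like terms]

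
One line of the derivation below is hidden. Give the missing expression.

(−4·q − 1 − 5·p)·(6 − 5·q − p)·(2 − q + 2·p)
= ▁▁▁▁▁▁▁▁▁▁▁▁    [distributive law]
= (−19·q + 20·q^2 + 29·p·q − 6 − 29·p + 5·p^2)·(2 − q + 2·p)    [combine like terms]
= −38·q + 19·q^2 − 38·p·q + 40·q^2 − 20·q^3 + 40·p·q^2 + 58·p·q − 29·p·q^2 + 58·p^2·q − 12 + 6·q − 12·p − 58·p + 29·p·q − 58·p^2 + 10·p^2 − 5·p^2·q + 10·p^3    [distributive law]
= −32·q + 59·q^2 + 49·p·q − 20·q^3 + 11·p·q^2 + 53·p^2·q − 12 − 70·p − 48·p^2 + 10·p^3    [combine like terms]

Applying distributive law to the line above:

(−24·q + 20·q^2 + 4·p·q − 6 + 5·q + p − 30·p + 25·p·q + 5·p^2)·(2 − q + 2·p)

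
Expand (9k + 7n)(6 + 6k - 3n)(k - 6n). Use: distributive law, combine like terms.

54k^2 - 282kn + 54k^3 - 309k^2n - 111kn^2 - 252n^2 + 126n^3

(9k + 7n)(6 + 6k - 3n)(k - 6n)
= (54k + 54k^2 - 27kn + 42n + 42kn - 21n^2)(k - 6n)    [distributive law]
= (54k + 54k^2 + 15kn + 42n - 21n^2)(k - 6n)    [combine like terms]
= 54k^2 - 324kn + 54k^3 - 324k^2n + 15k^2n - 90kn^2 + 42kn - 252n^2 - 21kn^2 + 126n^3    [distributive law]
= 54k^2 - 282kn + 54k^3 - 309k^2n - 111kn^2 - 252n^2 + 126n^3    [combine like terms]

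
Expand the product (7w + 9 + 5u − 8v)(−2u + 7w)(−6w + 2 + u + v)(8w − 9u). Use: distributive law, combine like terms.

2030uw^3 + 1341u^2w^2 + 4224uw^2 − 2221u^2w − 809u^3w − 4513uvw^2 + 1227u^2vw − 2352w^4 − 2240w^3 + 3080vw^3 − 1422uw + 324u^2 + 342u^3 + 553uvw − 126u^2v + 1008w^2 − 392vw^2 + 90u^4 − 54u^3v + 632uv^2w − 144u^2v^2 − 448v^2w^2

(7w + 9 + 5u − 8v)(−2u + 7w)(−6w + 2 + u + v)(8w − 9u)
= (−14uw + 49w^2 − 18u + 63w − 10u^2 + 35uw + 16uv − 56vw)(−6w + 2 + u + v)(8w − 9u)    [distributive law]
= (21uw + 49w^2 − 18u + 63w − 10u^2 + 16uv − 56vw)(−6w + 2 + u + v)(8w − 9u)    [combine like terms]
= (−126uw^2 + 42uw + 21u^2w + 21uvw − 294w^3 + 98w^2 + 49uw^2 + 49vw^2 + 108uw − 36u − 18u^2 − 18uv − 378w^2 + 126w + 63uw + 63vw + 60u^2w − 20u^2 − 10u^3 − 10u^2v − 96uvw + 32uv + 16u^2v + 16uv^2 + 336vw^2 − 112vw − 56uvw − 56v^2w)(8w − 9u)    [distributive law]
= (−77uw^2 + 213uw + 81u^2w − 131uvw − 294w^3 − 280w^2 + 385vw^2 − 36u − 38u^2 + 14uv + 126w − 49vw − 10u^3 + 6u^2v + 16uv^2 − 56v^2w)(8w − 9u)    [combine like terms]
= −616uw^3 + 693u^2w^2 + 1704uw^2 − 1917u^2w + 648u^2w^2 − 729u^3w − 1048uvw^2 + 1179u^2vw − 2352w^4 + 2646uw^3 − 2240w^3 + 2520uw^2 + 3080vw^3 − 3465uvw^2 − 288uw + 324u^2 − 304u^2w + 342u^3 + 112uvw − 126u^2v + 1008w^2 − 1134uw − 392vw^2 + 441uvw − 80u^3w + 90u^4 + 48u^2vw − 54u^3v + 128uv^2w − 144u^2v^2 − 448v^2w^2 + 504uv^2w    [distributive law]
= 2030uw^3 + 1341u^2w^2 + 4224uw^2 − 2221u^2w − 809u^3w − 4513uvw^2 + 1227u^2vw − 2352w^4 − 2240w^3 + 3080vw^3 − 1422uw + 324u^2 + 342u^3 + 553uvw − 126u^2v + 1008w^2 − 392vw^2 + 90u^4 − 54u^3v + 632uv^2w − 144u^2v^2 − 448v^2w^2    [combine like terms]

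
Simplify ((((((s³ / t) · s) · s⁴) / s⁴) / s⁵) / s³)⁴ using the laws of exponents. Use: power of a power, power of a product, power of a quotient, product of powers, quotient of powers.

s⁻¹⁶t⁻⁴

((((((s³ / t) · s) · s⁴) / s⁴) / s⁵) / s³)⁴
= ((((((s³ / t) · s) · s⁴) / s⁴) / s⁵)⁴) / ((s³)⁴)    [power of a quotient]
= ((((((s³ / t) · s) · s⁴) / s⁴)⁴) / ((s⁵)⁴)) / ((s³)⁴)    [power of a quotient]
= ((((((s³ / t) · s) · s⁴)⁴) / ((s⁴)⁴)) / ((s⁵)⁴)) / ((s³)⁴)    [power of a quotient]
= ((((((s³ / t) · s)⁴) · ((s⁴)⁴)) / ((s⁴)⁴)) / ((s⁵)⁴)) / ((s³)⁴)    [power of a product]
= ((((((s³ / t)⁴) · (s⁴)) · ((s⁴)⁴)) / ((s⁴)⁴)) / ((s⁵)⁴)) / ((s³)⁴)    [power of a product]
= (((((((s³)⁴) / (t⁴)) · (s⁴)) · ((s⁴)⁴)) / ((s⁴)⁴)) / ((s⁵)⁴)) / ((s³)⁴)    [power of a quotient]
= (((((s¹² / (t⁴)) · (s⁴)) · ((s⁴)⁴)) / ((s⁴)⁴)) / ((s⁵)⁴)) / ((s³)⁴)    [power of a power]
= (((((s¹² / t⁴) · s⁴) · s¹⁶) / ((s⁴)⁴)) / ((s⁵)⁴)) / ((s³)⁴)    [power of a power]
= (((((s¹² / t⁴) · s⁴) · s¹⁶) / s¹⁶) / ((s⁵)⁴)) / ((s³)⁴)    [power of a power]
= (((((s¹² / t⁴) · s⁴) · s¹⁶) / s¹⁶) / s²⁰) / ((s³)⁴)    [power of a power]
= (((((s¹² / t⁴) · s⁴) · s¹⁶) / s¹⁶) / s²⁰) / s¹²    [power of a power]
= s⁻¹⁶t⁻⁴    [quotient of powers; product of powers]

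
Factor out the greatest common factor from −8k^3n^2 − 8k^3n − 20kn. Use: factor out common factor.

−8k^3n^2 − 8k^3n − 20kn
= 4(−2k^3n^2 − 2k^3n − 5kn)    [factor out 4]
= 4kn(−2k^2n − 2k^2 − 5)    [factor out kn]

4kn(−2k^2n − 2k^2 − 5)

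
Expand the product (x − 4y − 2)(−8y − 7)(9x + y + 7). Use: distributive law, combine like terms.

(x − 4y − 2)(−8y − 7)(9x + y + 7)
= (−8xy − 7x + 32y^2 + 28y + 16y + 14)(9x + y + 7)    [distributive law]
= (−8xy − 7x + 32y^2 + 44y + 14)(9x + y + 7)    [combine like terms]
= −72x^2y − 8xy^2 − 56xy − 63x^2 − 7xy − 49x + 288xy^2 + 32y^3 + 224y^2 + 396xy + 44y^2 + 308y + 126x + 14y + 98    [distributive law]
= −72x^2y + 280xy^2 + 333xy − 63x^2 + 77x + 32y^3 + 268y^2 + 322y + 98    [combine like terms]

−72x^2y + 280xy^2 + 333xy − 63x^2 + 77x + 32y^3 + 268y^2 + 322y + 98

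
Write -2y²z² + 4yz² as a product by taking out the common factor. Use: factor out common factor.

2yz²(-y + 2)

-2y²z² + 4yz²
= 2(-y²z² + 2yz²)    [factor out 2]
= 2yz²(-y + 2)    [factor out yz²]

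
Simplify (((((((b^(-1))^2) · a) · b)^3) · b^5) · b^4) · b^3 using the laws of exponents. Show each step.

a^3b^9

(((((((b^(-1))^2) · a) · b)^3) · b^5) · b^4) · b^3
= (((((((b^(-1))^2) · a)^3) · (b^3)) · b^5) · b^4) · b^3    [power of a product]
= (((((((b^(-1))^2)^3) · (a^3)) · (b^3)) · b^5) · b^4) · b^3    [power of a product]
= ((((((b^(-1))^6) · (a^3)) · (b^3)) · b^5) · b^4) · b^3    [power of a power]
= ((((b^(-6) · (a^3)) · (b^3)) · b^5) · b^4) · b^3    [power of a power]
= a^3b^9    [product of powers]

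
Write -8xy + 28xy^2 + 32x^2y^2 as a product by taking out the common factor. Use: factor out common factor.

4xy(-2 + 7y + 8xy)

-8xy + 28xy^2 + 32x^2y^2
= 4(-2xy + 7xy^2 + 8x^2y^2)    [factor out 4]
= 4xy(-2 + 7y + 8xy)    [factor out xy]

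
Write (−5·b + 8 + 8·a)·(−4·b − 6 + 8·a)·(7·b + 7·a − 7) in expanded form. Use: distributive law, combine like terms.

140·b³ − 364·a·b² − 154·b² + 602·a·b − 322·b − 56·a²·b − 448·a + 336 − 336·a² + 448·a³

(−5·b + 8 + 8·a)·(−4·b − 6 + 8·a)·(7·b + 7·a − 7)
= (20·b² + 30·b − 40·a·b − 32·b − 48 + 64·a − 32·a·b − 48·a + 64·a²)·(7·b + 7·a − 7)    [distributive law]
= (20·b² − 2·b − 72·a·b − 48 + 16·a + 64·a²)·(7·b + 7·a − 7)    [combine like terms]
= 140·b³ + 140·a·b² − 140·b² − 14·b² − 14·a·b + 14·b − 504·a·b² − 504·a²·b + 504·a·b − 336·b − 336·a + 336 + 112·a·b + 112·a² − 112·a + 448·a²·b + 448·a³ − 448·a²    [distributive law]
= 140·b³ − 364·a·b² − 154·b² + 602·a·b − 322·b − 56·a²·b − 448·a + 336 − 336·a² + 448·a³    [combine like terms]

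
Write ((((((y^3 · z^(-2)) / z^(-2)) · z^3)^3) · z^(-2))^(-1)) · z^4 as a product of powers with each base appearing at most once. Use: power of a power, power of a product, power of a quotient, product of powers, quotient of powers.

((((((y^3 · z^(-2)) / z^(-2)) · z^3)^3) · z^(-2))^(-1)) · z^4
= ((((((y^3 · z^(-2)) / z^(-2)) · z^3)^3)^(-1)) · ((z^(-2))^(-1))) · z^4    [power of a product]
= (((((y^3 · z^(-2)) / z^(-2)) · z^3)^(-3)) · ((z^(-2))^(-1))) · z^4    [power of a power]
= (((((y^3 · z^(-2)) / z^(-2))^(-3)) · ((z^3)^(-3))) · ((z^(-2))^(-1))) · z^4    [power of a product]
= (((((y^3 · z^(-2))^(-3)) / ((z^(-2))^(-3))) · ((z^3)^(-3))) · ((z^(-2))^(-1))) · z^4    [power of a quotient]
= ((((((y^3)^(-3)) · ((z^(-2))^(-3))) / ((z^(-2))^(-3))) · ((z^3)^(-3))) · ((z^(-2))^(-1))) · z^4    [power of a product]
= ((((y^(-9) · ((z^(-2))^(-3))) / ((z^(-2))^(-3))) · ((z^3)^(-3))) · ((z^(-2))^(-1))) · z^4    [power of a power]
= ((((y^(-9) · z^6) / ((z^(-2))^(-3))) · ((z^3)^(-3))) · ((z^(-2))^(-1))) · z^4    [power of a power]
= ((((y^(-9) · z^6) / z^6) · ((z^3)^(-3))) · ((z^(-2))^(-1))) · z^4    [power of a power]
= ((((y^(-9) · z^6) / z^6) · z^(-9)) · ((z^(-2))^(-1))) · z^4    [power of a power]
= ((((y^(-9) · z^6) / z^6) · z^(-9)) · z^2) · z^4    [power of a power]
= y^(-9)z^(-3)    [quotient of powers; product of powers]

y^(-9)z^(-3)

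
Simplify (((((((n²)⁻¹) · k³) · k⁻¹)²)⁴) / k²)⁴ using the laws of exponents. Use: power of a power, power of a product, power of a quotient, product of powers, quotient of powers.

k⁵⁶n⁻⁶⁴

(((((((n²)⁻¹) · k³) · k⁻¹)²)⁴) / k²)⁴
= (((((((n²)⁻¹) · k³) · k⁻¹)²)⁴)⁴) / ((k²)⁴)    [power of a quotient]
= ((((((n²)⁻¹) · k³) · k⁻¹)²)¹⁶) / ((k²)⁴)    [power of a power]
= (((((n²)⁻¹) · k³) · k⁻¹)³²) / ((k²)⁴)    [power of a power]
= (((((n²)⁻¹) · k³)³²) · ((k⁻¹)³²)) / ((k²)⁴)    [power of a product]
= (((((n²)⁻¹)³²) · ((k³)³²)) · ((k⁻¹)³²)) / ((k²)⁴)    [power of a product]
= ((((n²)⁻³²) · ((k³)³²)) · ((k⁻¹)³²)) / ((k²)⁴)    [power of a power]
= ((n⁻⁶⁴ · ((k³)³²)) · ((k⁻¹)³²)) / ((k²)⁴)    [power of a power]
= ((n⁻⁶⁴ · k⁹⁶) · ((k⁻¹)³²)) / ((k²)⁴)    [power of a power]
= ((n⁻⁶⁴ · k⁹⁶) · k⁻³²) / ((k²)⁴)    [power of a power]
= ((n⁻⁶⁴ · k⁹⁶) · k⁻³²) / k⁸    [power of a power]
= k⁵⁶n⁻⁶⁴    [quotient of powers; product of powers]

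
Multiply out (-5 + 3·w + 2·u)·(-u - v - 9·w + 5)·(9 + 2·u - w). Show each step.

85·u + 12·u² - 84·u·w + 45·v - 8·u·v - 32·v·w + 565·w - 303·w² - 225 - 40·u²·w - 33·u·w² - 4·u·v·w + 3·v·w² + 27·w³ - 4·u³ - 4·u²·v

(-5 + 3·w + 2·u)·(-u - v - 9·w + 5)·(9 + 2·u - w)
= (5·u + 5·v + 45·w - 25 - 3·u·w - 3·v·w - 27·w² + 15·w - 2·u² - 2·u·v - 18·u·w + 10·u)·(9 + 2·u - w)    [distributive law]
= (15·u + 5·v + 60·w - 25 - 21·u·w - 3·v·w - 27·w² - 2·u² - 2·u·v)·(9 + 2·u - w)    [combine like terms]
= 135·u + 30·u² - 15·u·w + 45·v + 10·u·v - 5·v·w + 540·w + 120·u·w - 60·w² - 225 - 50·u + 25·w - 189·u·w - 42·u²·w + 21·u·w² - 27·v·w - 6·u·v·w + 3·v·w² - 243·w² - 54·u·w² + 27·w³ - 18·u² - 4·u³ + 2·u²·w - 18·u·v - 4·u²·v + 2·u·v·w    [distributive law]
= 85·u + 12·u² - 84·u·w + 45·v - 8·u·v - 32·v·w + 565·w - 303·w² - 225 - 40·u²·w - 33·u·w² - 4·u·v·w + 3·v·w² + 27·w³ - 4·u³ - 4·u²·v    [combine like terms]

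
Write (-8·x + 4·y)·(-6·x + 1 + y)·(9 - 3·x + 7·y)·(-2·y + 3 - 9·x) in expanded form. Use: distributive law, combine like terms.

(-8·x + 4·y)·(-6·x + 1 + y)·(9 - 3·x + 7·y)·(-2·y + 3 - 9·x)
= (48·x^2 - 8·x - 8·x·y - 24·x·y + 4·y + 4·y^2)·(9 - 3·x + 7·y)·(-2·y + 3 - 9·x)    [distributive law]
= (48·x^2 - 8·x - 32·x·y + 4·y + 4·y^2)·(9 - 3·x + 7·y)·(-2·y + 3 - 9·x)    [combine like terms]
= (432·x^2 - 144·x^3 + 336·x^2·y - 72·x + 24·x^2 - 56·x·y - 288·x·y + 96·x^2·y - 224·x·y^2 + 36·y - 12·x·y + 28·y^2 + 36·y^2 - 12·x·y^2 + 28·y^3)·(-2·y + 3 - 9·x)    [distributive law]
= (456·x^2 - 144·x^3 + 432·x^2·y - 72·x - 356·x·y - 236·x·y^2 + 36·y + 64·y^2 + 28·y^3)·(-2·y + 3 - 9·x)    [combine like terms]
= -912·x^2·y + 1368·x^2 - 4104·x^3 + 288·x^3·y - 432·x^3 + 1296·x^4 - 864·x^2·y^2 + 1296·x^2·y - 3888·x^3·y + 144·x·y - 216·x + 648·x^2 + 712·x·y^2 - 1068·x·y + 3204·x^2·y + 472·x·y^3 - 708·x·y^2 + 2124·x^2·y^2 - 72·y^2 + 108·y - 324·x·y - 128·y^3 + 192·y^2 - 576·x·y^2 - 56·y^4 + 84·y^3 - 252·x·y^3    [distributive law]
= 3588·x^2·y + 2016·x^2 - 4536·x^3 - 3600·x^3·y + 1296·x^4 + 1260·x^2·y^2 - 1248·x·y - 216·x - 572·x·y^2 + 220·x·y^3 + 120·y^2 + 108·y - 44·y^3 - 56·y^4    [combine like terms]

3588·x^2·y + 2016·x^2 - 4536·x^3 - 3600·x^3·y + 1296·x^4 + 1260·x^2·y^2 - 1248·x·y - 216·x - 572·x·y^2 + 220·x·y^3 + 120·y^2 + 108·y - 44·y^3 - 56·y^4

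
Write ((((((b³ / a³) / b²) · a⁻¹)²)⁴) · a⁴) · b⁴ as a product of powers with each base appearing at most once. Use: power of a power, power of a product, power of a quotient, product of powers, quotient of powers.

((((((b³ / a³) / b²) · a⁻¹)²)⁴) · a⁴) · b⁴
= (((((b³ / a³) / b²) · a⁻¹)⁸) · a⁴) · b⁴    [power of a power]
= (((((b³ / a³) / b²)⁸) · ((a⁻¹)⁸)) · a⁴) · b⁴    [power of a product]
= (((((b³ / a³)⁸) / ((b²)⁸)) · ((a⁻¹)⁸)) · a⁴) · b⁴    [power of a quotient]
= ((((((b³)⁸) / ((a³)⁸)) / ((b²)⁸)) · ((a⁻¹)⁸)) · a⁴) · b⁴    [power of a quotient]
= ((((b²⁴ / ((a³)⁸)) / ((b²)⁸)) · ((a⁻¹)⁸)) · a⁴) · b⁴    [power of a power]
= ((((b²⁴ / a²⁴) / ((b²)⁸)) · ((a⁻¹)⁸)) · a⁴) · b⁴    [power of a power]
= ((((b²⁴ / a²⁴) / b¹⁶) · ((a⁻¹)⁸)) · a⁴) · b⁴    [power of a power]
= ((((b²⁴ / a²⁴) / b¹⁶) · a⁻⁸) · a⁴) · b⁴    [power of a power]
= a⁻²⁸b¹²    [quotient of powers; product of powers]

a⁻²⁸b¹²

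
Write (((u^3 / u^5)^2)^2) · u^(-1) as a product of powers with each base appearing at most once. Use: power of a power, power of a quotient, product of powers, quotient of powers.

u^(-9)

(((u^3 / u^5)^2)^2) · u^(-1)
= ((u^3 / u^5)^4) · u^(-1)    [power of a power]
= (((u^3)^4) / ((u^5)^4)) · u^(-1)    [power of a quotient]
= (u^12 / ((u^5)^4)) · u^(-1)    [power of a power]
= (u^12 / u^20) · u^(-1)    [power of a power]
= u^(-8) · u^(-1)    [quotient of powers]
= u^(-9)    [product of powers]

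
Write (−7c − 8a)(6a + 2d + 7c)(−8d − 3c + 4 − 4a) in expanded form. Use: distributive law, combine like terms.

888acd + 490ac² − 392ac + 536a²c + 112cd² + 434c²d − 56cd + 147c³ − 196c² + 448a²d − 192a² + 192a³ + 128ad² − 64ad

(−7c − 8a)(6a + 2d + 7c)(−8d − 3c + 4 − 4a)
= (−42ac − 14cd − 49c² − 48a² − 16ad − 56ac)(−8d − 3c + 4 − 4a)    [distributive law]
= (−98ac − 14cd − 49c² − 48a² − 16ad)(−8d − 3c + 4 − 4a)    [combine like terms]
= 784acd + 294ac² − 392ac + 392a²c + 112cd² + 42c²d − 56cd + 56acd + 392c²d + 147c³ − 196c² + 196ac² + 384a²d + 144a²c − 192a² + 192a³ + 128ad² + 48acd − 64ad + 64a²d    [distributive law]
= 888acd + 490ac² − 392ac + 536a²c + 112cd² + 434c²d − 56cd + 147c³ − 196c² + 448a²d − 192a² + 192a³ + 128ad² − 64ad    [combine like terms]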